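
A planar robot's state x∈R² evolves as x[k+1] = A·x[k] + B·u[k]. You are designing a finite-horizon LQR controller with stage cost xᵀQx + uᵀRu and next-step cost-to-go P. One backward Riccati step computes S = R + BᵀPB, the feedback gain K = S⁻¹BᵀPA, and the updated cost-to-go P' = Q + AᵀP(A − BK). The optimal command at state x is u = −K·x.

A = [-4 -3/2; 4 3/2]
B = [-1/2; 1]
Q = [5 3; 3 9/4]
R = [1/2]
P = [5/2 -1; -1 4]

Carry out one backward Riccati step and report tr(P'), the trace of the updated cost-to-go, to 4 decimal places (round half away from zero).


BᵀP = [-2.2500 4.5000]
S = R + BᵀPB = [1/2] + [5.6250] = [6.1250]
BᵀPA = [27.0000 10.1250]
K = S⁻¹·BᵀPA = [4.4082 1.6531]
A−BK = [-1.7959 -0.6735; -0.4082 -0.1531]
AᵀP(A−BK) = [16.9796 6.3673; 6.3673 2.3878]
P' = Q + AᵀP(A−BK) = [21.9796 9.3673; 9.3673 4.6378]
tr(P') = 26.6173

26.6173


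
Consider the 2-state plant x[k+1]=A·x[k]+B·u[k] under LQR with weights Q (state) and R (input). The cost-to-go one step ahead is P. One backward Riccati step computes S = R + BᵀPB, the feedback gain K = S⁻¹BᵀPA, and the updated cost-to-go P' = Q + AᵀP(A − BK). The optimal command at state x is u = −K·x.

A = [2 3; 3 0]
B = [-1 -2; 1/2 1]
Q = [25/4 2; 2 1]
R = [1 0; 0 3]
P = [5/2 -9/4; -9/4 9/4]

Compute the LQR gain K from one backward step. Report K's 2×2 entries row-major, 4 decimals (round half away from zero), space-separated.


BᵀP = [-3.6250 3.3750; -7.2500 6.7500]
S = R + BᵀPB = [1 0; 0 3] + [5.3125 10.6250; 10.6250 21.2500] = [6.3125 10.6250; 10.6250 24.2500]
BᵀPA = [2.8750 -10.8750; 5.7500 -21.7500]
K = S⁻¹·BᵀPA = [0.2146 -0.8118; 0.1431 -0.5412]
A−BK = [2.5008 1.1058; 2.7496 0.9471]
AᵀP(A−BK) = [1.8103 0.1960; 0.1960 1.9001]
P' = Q + AᵀP(A−BK) = [8.0603 2.1960; 2.1960 2.9001]
tr(P') = 10.9603

0.2146 -0.8118 0.1431 -0.5412


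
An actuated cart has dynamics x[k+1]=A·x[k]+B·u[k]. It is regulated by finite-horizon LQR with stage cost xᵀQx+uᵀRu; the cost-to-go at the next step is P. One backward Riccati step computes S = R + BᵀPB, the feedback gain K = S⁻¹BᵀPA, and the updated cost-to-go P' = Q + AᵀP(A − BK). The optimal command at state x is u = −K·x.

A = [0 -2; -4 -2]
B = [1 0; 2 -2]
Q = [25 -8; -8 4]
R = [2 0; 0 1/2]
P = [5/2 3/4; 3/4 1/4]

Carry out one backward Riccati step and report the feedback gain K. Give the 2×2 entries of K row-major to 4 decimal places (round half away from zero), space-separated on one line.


BᵀP = [4.0000 1.2500; -1.5000 -0.5000]
S = R + BᵀPB = [2 0; 0 1/2] + [6.5000 -2.5000; -2.5000 1.0000] = [8.5000 -2.5000; -2.5000 1.5000]
BᵀPA = [-5.0000 -10.5000; 2.0000 4.0000]
K = S⁻¹·BᵀPA = [-0.3846 -0.8846; 0.6923 1.1923]
A−BK = [0.3846 -1.1154; -1.8462 2.1538]
AᵀP(A−BK) = [0.6923 1.1923; 1.1923 2.9423]
P' = Q + AᵀP(A−BK) = [25.6923 -6.8077; -6.8077 6.9423]
tr(P') = 32.6346

-0.3846 -0.8846 0.6923 1.1923


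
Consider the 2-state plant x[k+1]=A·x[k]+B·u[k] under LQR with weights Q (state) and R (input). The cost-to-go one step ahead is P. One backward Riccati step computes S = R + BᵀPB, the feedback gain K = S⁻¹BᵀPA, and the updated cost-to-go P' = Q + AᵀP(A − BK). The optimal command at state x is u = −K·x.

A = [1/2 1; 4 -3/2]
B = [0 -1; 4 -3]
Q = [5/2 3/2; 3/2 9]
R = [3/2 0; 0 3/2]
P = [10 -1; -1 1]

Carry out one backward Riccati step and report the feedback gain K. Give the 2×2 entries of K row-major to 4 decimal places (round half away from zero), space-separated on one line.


BᵀP = [-4.0000 4.0000; -7.0000 -2.0000]
S = R + BᵀPB = [3/2 0; 0 3/2] + [16.0000 -8.0000; -8.0000 13.0000] = [17.5000 -8.0000; -8.0000 14.5000]
BᵀPA = [14.0000 -10.0000; -11.5000 -4.0000]
K = S⁻¹·BᵀPA = [0.5850 -0.9328; -0.4704 -0.7905]
A−BK = [0.0296 0.2095; 0.2490 -0.1403]
AᵀP(A−BK) = [0.9012 -0.2816; -0.2816 2.7599]
P' = Q + AᵀP(A−BK) = [3.4012 1.2184; 1.2184 11.7599]
tr(P') = 15.1611

0.5850 -0.9328 -0.4704 -0.7905


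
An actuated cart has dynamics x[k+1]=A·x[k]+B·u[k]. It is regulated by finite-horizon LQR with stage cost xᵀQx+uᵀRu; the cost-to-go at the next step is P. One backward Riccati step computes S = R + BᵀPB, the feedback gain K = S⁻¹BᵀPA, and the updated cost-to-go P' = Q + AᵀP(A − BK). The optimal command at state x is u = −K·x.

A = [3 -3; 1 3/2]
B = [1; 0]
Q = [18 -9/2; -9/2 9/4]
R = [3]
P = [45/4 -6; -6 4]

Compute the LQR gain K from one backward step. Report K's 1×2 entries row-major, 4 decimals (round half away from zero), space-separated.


1.9474 -3.0000

BᵀP = [11.2500 -6.0000]
S = R + BᵀPB = [3] + [11.2500] = [14.2500]
BᵀPA = [27.7500 -42.7500]
K = S⁻¹·BᵀPA = [1.9474 -3.0000]
A−BK = [1.0526 0.0000; 1.0000 1.5000]
AᵀP(A−BK) = [15.2105 -21.0000; -21.0000 36.0000]
P' = Q + AᵀP(A−BK) = [33.2105 -25.5000; -25.5000 38.2500]
tr(P') = 71.4605


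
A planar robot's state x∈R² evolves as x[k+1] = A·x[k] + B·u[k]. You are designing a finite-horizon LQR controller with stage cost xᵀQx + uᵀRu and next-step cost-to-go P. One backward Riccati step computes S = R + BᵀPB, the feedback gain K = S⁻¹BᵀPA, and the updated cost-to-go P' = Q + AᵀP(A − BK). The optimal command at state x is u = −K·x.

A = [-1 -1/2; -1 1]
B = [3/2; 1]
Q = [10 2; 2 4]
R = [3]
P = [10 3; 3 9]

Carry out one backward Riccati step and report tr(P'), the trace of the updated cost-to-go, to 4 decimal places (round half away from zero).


24.2241

BᵀP = [18.0000 13.5000]
S = R + BᵀPB = [3] + [40.5000] = [43.5000]
BᵀPA = [-31.5000 4.5000]
K = S⁻¹·BᵀPA = [-0.7241 0.1034]
A−BK = [0.0862 -0.6552; -0.2759 0.8966]
AᵀP(A−BK) = [2.1897 -2.2414; -2.2414 8.0345]
P' = Q + AᵀP(A−BK) = [12.1897 -0.2414; -0.2414 12.0345]
tr(P') = 24.2241


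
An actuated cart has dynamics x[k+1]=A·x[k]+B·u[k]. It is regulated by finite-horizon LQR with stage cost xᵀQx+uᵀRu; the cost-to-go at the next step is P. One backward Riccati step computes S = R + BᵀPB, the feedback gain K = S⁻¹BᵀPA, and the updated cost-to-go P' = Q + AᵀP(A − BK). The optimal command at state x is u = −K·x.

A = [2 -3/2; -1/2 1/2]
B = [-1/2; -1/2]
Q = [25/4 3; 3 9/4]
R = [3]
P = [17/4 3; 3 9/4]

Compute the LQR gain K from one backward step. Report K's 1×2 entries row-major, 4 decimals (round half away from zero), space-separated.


-0.9694 0.6735

BᵀP = [-3.6250 -2.6250]
S = R + BᵀPB = [3] + [3.1250] = [6.1250]
BᵀPA = [-5.9375 4.1250]
K = S⁻¹·BᵀPA = [-0.9694 0.6735]
A−BK = [1.5153 -1.1633; -0.9847 0.8367]
AᵀP(A−BK) = [5.8068 -4.0638; -4.0638 2.8469]
P' = Q + AᵀP(A−BK) = [12.0568 -1.0638; -1.0638 5.0969]
tr(P') = 17.1537


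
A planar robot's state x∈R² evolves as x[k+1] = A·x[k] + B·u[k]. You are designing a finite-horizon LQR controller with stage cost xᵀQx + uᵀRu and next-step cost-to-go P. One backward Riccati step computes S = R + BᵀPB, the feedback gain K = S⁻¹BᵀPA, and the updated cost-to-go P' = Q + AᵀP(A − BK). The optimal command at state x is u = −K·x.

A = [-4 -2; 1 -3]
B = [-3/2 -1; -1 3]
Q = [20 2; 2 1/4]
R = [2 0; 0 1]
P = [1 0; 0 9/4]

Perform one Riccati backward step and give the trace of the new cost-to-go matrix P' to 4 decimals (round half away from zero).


BᵀP = [-1.5000 -2.2500; -1.0000 6.7500]
S = R + BᵀPB = [2 0; 0 1] + [4.5000 -5.2500; -5.2500 21.2500] = [6.5000 -5.2500; -5.2500 22.2500]
BᵀPA = [3.7500 9.7500; 10.7500 -18.2500]
K = S⁻¹·BᵀPA = [1.1949 1.0347; 0.7651 -0.5761]
A−BK = [-1.4426 -1.0240; -0.1004 -0.2371]
AᵀP(A−BK) = [5.5446 3.5627; 3.5627 3.6482]
P' = Q + AᵀP(A−BK) = [25.5446 5.5627; 5.5627 3.8982]
tr(P') = 29.4427

29.4427


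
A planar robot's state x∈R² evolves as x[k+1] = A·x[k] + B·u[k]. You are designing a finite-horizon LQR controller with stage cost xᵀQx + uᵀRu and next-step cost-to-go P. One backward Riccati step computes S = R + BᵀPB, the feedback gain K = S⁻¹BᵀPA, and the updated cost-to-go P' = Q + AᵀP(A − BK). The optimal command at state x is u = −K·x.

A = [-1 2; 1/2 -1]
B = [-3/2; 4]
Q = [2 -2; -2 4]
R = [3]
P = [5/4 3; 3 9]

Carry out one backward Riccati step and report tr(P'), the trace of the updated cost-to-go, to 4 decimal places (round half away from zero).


BᵀP = [10.1250 31.5000]
S = R + BᵀPB = [3] + [110.8125] = [113.8125]
BᵀPA = [5.6250 -11.2500]
K = S⁻¹·BᵀPA = [0.0494 -0.0988]
A−BK = [-0.9259 1.8517; 0.3023 -0.6046]
AᵀP(A−BK) = [0.2220 -0.4440; -0.4440 0.8880]
P' = Q + AᵀP(A−BK) = [2.2220 -2.4440; -2.4440 4.8880]
tr(P') = 7.1100

7.1100


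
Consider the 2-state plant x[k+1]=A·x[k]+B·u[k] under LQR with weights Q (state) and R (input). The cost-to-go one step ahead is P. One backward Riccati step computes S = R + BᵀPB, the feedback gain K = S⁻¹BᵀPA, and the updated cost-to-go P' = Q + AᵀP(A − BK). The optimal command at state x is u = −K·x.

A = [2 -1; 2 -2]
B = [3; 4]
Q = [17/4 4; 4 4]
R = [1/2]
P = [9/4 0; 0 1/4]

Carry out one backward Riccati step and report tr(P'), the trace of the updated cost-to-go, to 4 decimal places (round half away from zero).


BᵀP = [6.7500 1.0000]
S = R + BᵀPB = [1/2] + [24.2500] = [24.7500]
BᵀPA = [15.5000 -8.7500]
K = S⁻¹·BᵀPA = [0.6263 -0.3535]
A−BK = [0.1212 0.0606; -0.5051 -0.5859]
AᵀP(A−BK) = [0.2929 -0.0202; -0.0202 0.1566]
P' = Q + AᵀP(A−BK) = [4.5429 3.9798; 3.9798 4.1566]
tr(P') = 8.6995

8.6995


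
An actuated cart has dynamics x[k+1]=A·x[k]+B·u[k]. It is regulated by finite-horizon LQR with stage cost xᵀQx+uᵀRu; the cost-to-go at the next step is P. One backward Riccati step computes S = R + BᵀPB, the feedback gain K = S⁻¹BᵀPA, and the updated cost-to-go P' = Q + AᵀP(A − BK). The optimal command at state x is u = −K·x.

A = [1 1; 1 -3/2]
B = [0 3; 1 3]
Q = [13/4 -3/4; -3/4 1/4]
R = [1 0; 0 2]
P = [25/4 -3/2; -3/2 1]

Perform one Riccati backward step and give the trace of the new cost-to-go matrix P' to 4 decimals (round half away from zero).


BᵀP = [-1.5000 1.0000; 14.2500 -1.5000]
S = R + BᵀPB = [1 0; 0 2] + [1.0000 -1.5000; -1.5000 38.2500] = [2.0000 -1.5000; -1.5000 40.2500]
BᵀPA = [-0.5000 -3.0000; 12.7500 16.5000]
K = S⁻¹·BᵀPA = [-0.0128 -1.2268; 0.3163 0.3642]
A−BK = [0.0511 -0.0927; 0.0639 -1.3658]
AᵀP(A−BK) = [0.2109 0.2428; 0.2428 3.3099]
P' = Q + AᵀP(A−BK) = [3.4609 -0.5072; -0.5072 3.5599]
tr(P') = 7.0208

7.0208


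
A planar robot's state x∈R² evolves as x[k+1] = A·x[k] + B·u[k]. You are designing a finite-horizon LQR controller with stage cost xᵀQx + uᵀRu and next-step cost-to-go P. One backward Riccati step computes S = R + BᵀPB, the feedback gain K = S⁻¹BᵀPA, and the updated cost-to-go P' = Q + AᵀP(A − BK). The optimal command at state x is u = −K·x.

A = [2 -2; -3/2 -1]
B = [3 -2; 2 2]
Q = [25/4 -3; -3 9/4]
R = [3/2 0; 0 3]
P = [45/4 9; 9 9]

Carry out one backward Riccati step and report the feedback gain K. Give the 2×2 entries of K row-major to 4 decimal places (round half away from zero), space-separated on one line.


BᵀP = [51.7500 45.0000; -4.5000 0.0000]
S = R + BᵀPB = [3/2 0; 0 3] + [245.2500 -13.5000; -13.5000 9.0000] = [246.7500 -13.5000; -13.5000 12.0000]
BᵀPA = [36.0000 -148.5000; -9.0000 9.0000]
K = S⁻¹·BᵀPA = [0.1117 -0.5976; -0.6243 0.0777]
A−BK = [0.4162 -0.0518; -0.4749 0.0397]
AᵀP(A−BK) = [1.6087 -0.2879; -0.2879 0.5611]
P' = Q + AᵀP(A−BK) = [7.8587 -3.2879; -3.2879 2.8111]
tr(P') = 10.6698

0.1117 -0.5976 -0.6243 0.0777


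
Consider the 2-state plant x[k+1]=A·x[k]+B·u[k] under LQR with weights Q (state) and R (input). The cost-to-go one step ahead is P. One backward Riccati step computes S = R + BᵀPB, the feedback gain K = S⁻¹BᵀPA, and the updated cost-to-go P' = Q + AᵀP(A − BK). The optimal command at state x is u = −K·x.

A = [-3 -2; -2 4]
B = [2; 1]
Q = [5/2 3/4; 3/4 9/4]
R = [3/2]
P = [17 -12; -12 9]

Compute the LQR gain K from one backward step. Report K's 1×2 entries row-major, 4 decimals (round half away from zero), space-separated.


-1.1803 -3.4098

BᵀP = [22.0000 -15.0000]
S = R + BᵀPB = [3/2] + [29.0000] = [30.5000]
BᵀPA = [-36.0000 -104.0000]
K = S⁻¹·BᵀPA = [-1.1803 -3.4098]
A−BK = [-0.6393 4.8197; -0.8197 7.4098]
AᵀP(A−BK) = [2.5082 3.2459; 3.2459 49.3770]
P' = Q + AᵀP(A−BK) = [5.0082 3.9959; 3.9959 51.6270]
tr(P') = 56.6352


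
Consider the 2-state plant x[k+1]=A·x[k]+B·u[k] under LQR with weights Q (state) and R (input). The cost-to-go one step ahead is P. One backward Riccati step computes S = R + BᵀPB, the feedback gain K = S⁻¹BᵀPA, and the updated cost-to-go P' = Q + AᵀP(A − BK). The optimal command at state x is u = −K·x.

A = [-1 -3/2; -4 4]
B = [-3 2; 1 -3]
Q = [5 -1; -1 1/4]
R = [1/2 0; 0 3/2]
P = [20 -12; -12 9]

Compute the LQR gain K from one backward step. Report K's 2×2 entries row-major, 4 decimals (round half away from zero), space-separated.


BᵀP = [-72.0000 45.0000; 76.0000 -51.0000]
S = R + BᵀPB = [1/2 0; 0 3/2] + [261.0000 -279.0000; -279.0000 305.0000] = [261.5000 -279.0000; -279.0000 306.5000]
BᵀPA = [-108.0000 288.0000; 128.0000 -318.0000]
K = S⁻¹·BᵀPA = [1.1305 -0.1949; 1.4467 -1.2149]
A−BK = [-0.5019 0.3452; -0.7905 0.5501]
AᵀP(A−BK) = [4.9182 -3.5376; -3.5376 2.7823]
P' = Q + AᵀP(A−BK) = [9.9182 -4.5376; -4.5376 3.0323]
tr(P') = 12.9506

1.1305 -0.1949 1.4467 -1.2149


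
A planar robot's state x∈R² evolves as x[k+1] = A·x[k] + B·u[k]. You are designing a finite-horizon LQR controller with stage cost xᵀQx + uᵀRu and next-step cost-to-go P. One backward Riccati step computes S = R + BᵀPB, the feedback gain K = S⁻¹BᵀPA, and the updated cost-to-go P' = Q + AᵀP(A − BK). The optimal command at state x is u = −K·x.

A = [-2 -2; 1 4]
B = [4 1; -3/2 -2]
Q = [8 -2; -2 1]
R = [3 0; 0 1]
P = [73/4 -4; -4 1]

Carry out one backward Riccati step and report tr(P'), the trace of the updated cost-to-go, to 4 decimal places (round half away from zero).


BᵀP = [79.0000 -17.5000; 26.2500 -6.0000]
S = R + BᵀPB = [3 0; 0 1] + [342.2500 114.0000; 114.0000 38.2500] = [345.2500 114.0000; 114.0000 39.2500]
BᵀPA = [-175.5000 -228.0000; -58.5000 -76.5000]
K = S⁻¹·BᵀPA = [-0.3952 -0.4108; -0.3425 -0.7560]
A−BK = [-0.0766 0.3991; -0.2779 1.8719]
AᵀP(A−BK) = [0.5999 0.6851; 0.6851 1.5120]
P' = Q + AᵀP(A−BK) = [8.5999 -1.3149; -1.3149 2.5120]
tr(P') = 11.1119

11.1119


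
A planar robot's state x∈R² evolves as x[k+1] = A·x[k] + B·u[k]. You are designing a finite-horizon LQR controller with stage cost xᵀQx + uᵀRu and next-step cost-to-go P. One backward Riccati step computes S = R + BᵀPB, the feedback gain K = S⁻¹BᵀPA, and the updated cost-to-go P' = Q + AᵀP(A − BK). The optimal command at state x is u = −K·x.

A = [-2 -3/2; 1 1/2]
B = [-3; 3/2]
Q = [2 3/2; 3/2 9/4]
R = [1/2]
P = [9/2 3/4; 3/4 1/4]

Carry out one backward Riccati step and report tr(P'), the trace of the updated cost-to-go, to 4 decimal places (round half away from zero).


4.6083

BᵀP = [-12.3750 -1.8750]
S = R + BᵀPB = [1/2] + [34.3125] = [34.8125]
BᵀPA = [22.8750 17.6250]
K = S⁻¹·BᵀPA = [0.6571 0.5063]
A−BK = [-0.0287 0.0189; 0.0144 -0.2594]
AᵀP(A−BK) = [0.2190 0.1688; 0.1688 0.1393]
P' = Q + AᵀP(A−BK) = [2.2190 1.6688; 1.6688 2.3893]
tr(P') = 4.6083


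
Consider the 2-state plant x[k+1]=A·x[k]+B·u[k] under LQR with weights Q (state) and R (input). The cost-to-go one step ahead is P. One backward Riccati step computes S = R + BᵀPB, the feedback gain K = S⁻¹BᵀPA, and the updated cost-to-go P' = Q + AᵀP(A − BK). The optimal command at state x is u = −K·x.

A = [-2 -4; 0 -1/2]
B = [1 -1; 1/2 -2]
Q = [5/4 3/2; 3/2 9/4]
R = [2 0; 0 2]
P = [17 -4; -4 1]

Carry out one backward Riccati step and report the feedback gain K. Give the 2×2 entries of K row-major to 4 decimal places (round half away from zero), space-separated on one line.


BᵀP = [15.0000 -3.5000; -9.0000 2.0000]
S = R + BᵀPB = [2 0; 0 2] + [13.2500 -8.0000; -8.0000 5.0000] = [15.2500 -8.0000; -8.0000 7.0000]
BᵀPA = [-30.0000 -58.2500; 18.0000 35.0000]
K = S⁻¹·BᵀPA = [-1.5439 -2.9883; 0.8070 1.5848]
A−BK = [0.3509 0.5731; 2.3860 4.1637]
AᵀP(A−BK) = [7.1579 13.8246; 13.8246 26.7135]
P' = Q + AᵀP(A−BK) = [8.4079 15.3246; 15.3246 28.9635]
tr(P') = 37.3713

-1.5439 -2.9883 0.8070 1.5848


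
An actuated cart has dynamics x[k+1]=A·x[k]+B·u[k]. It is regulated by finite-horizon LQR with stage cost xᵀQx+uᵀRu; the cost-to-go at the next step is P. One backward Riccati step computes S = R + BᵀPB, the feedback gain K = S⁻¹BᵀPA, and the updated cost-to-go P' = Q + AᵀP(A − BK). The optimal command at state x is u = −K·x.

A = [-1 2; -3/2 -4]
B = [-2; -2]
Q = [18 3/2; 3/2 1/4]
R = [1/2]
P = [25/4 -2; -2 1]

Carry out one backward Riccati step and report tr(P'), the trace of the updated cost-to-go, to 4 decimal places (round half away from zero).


45.2130

BᵀP = [-8.5000 2.0000]
S = R + BᵀPB = [1/2] + [13.0000] = [13.5000]
BᵀPA = [5.5000 -25.0000]
K = S⁻¹·BᵀPA = [0.4074 -1.8519]
A−BK = [-0.1852 -1.7037; -0.6852 -7.7037]
AᵀP(A−BK) = [0.2593 1.6852; 1.6852 26.7037]
P' = Q + AᵀP(A−BK) = [18.2593 3.1852; 3.1852 26.9537]
tr(P') = 45.2130


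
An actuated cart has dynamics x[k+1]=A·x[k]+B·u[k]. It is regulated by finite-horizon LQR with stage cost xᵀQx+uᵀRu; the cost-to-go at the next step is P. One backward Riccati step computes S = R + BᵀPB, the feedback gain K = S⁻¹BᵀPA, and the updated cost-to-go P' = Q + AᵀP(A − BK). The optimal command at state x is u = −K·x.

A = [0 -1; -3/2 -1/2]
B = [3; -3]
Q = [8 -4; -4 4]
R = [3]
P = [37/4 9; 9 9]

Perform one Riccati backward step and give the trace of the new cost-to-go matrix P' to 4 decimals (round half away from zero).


BᵀP = [0.7500 0.0000]
S = R + BᵀPB = [3] + [2.2500] = [5.2500]
BᵀPA = [0.0000 -0.7500]
K = S⁻¹·BᵀPA = [0.0000 -0.1429]
A−BK = [0.0000 -0.5714; -1.5000 -0.9286]
AᵀP(A−BK) = [20.2500 20.2500; 20.2500 20.3929]
P' = Q + AᵀP(A−BK) = [28.2500 16.2500; 16.2500 24.3929]
tr(P') = 52.6429

52.6429


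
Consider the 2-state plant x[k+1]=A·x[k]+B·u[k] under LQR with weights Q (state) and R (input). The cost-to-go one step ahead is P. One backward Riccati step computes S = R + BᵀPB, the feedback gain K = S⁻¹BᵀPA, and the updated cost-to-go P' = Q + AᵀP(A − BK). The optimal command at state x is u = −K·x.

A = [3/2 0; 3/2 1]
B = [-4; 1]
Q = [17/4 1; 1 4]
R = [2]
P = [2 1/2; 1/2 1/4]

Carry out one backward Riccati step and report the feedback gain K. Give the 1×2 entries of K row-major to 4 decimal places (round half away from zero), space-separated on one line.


BᵀP = [-7.5000 -1.7500]
S = R + BᵀPB = [2] + [28.2500] = [30.2500]
BᵀPA = [-13.8750 -1.7500]
K = S⁻¹·BᵀPA = [-0.4587 -0.0579]
A−BK = [-0.3347 -0.2314; 1.9587 1.0579]
AᵀP(A−BK) = [0.9483 0.3223; 0.3223 0.1488]
P' = Q + AᵀP(A−BK) = [5.1983 1.3223; 1.3223 4.1488]
tr(P') = 9.3471

-0.4587 -0.0579


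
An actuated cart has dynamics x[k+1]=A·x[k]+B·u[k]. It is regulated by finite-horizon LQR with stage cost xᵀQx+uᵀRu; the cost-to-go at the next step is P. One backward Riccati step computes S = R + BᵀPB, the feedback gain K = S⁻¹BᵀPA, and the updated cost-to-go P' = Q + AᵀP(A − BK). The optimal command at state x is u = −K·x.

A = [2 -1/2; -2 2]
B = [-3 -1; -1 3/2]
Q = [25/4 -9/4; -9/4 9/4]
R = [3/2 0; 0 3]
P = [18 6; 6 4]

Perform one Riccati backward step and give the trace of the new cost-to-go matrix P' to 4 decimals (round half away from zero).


BᵀP = [-60.0000 -22.0000; -9.0000 0.0000]
S = R + BᵀPB = [3/2 0; 0 3] + [202.0000 27.0000; 27.0000 9.0000] = [203.5000 27.0000; 27.0000 12.0000]
BᵀPA = [-76.0000 -14.0000; -18.0000 4.5000]
K = S⁻¹·BᵀPA = [-0.2487 -0.1690; -0.9405 0.7553]
A−BK = [0.3135 -0.2518; -0.8380 0.6981]
AᵀP(A−BK) = [4.1716 -3.2496; -3.2496 2.7353]
P' = Q + AᵀP(A−BK) = [10.4216 -5.4996; -5.4996 4.9853]
tr(P') = 15.4070

15.4070


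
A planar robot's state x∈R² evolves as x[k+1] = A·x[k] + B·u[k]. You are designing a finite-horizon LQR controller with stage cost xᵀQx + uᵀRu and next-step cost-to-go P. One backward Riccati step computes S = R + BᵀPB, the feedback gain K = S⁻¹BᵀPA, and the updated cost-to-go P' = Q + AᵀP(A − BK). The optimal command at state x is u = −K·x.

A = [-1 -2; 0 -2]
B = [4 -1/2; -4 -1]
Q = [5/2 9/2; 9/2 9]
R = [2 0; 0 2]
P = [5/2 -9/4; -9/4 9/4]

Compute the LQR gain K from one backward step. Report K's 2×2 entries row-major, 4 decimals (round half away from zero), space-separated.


BᵀP = [19.0000 -18.0000; 1.0000 -1.1250]
S = R + BᵀPB = [2 0; 0 2] + [148.0000 8.5000; 8.5000 0.6250] = [150.0000 8.5000; 8.5000 2.6250]
BᵀPA = [-19.0000 -2.0000; -1.0000 0.2500]
K = S⁻¹·BᵀPA = [-0.1287 -0.0229; 0.0358 0.1695]
A−BK = [-0.4673 -1.8235; -0.4790 -1.9222]
AᵀP(A−BK) = [0.0906 0.2337; 0.2337 0.9117]
P' = Q + AᵀP(A−BK) = [2.5906 4.7337; 4.7337 9.9117]
tr(P') = 12.5023

-0.1287 -0.0229 0.0358 0.1695


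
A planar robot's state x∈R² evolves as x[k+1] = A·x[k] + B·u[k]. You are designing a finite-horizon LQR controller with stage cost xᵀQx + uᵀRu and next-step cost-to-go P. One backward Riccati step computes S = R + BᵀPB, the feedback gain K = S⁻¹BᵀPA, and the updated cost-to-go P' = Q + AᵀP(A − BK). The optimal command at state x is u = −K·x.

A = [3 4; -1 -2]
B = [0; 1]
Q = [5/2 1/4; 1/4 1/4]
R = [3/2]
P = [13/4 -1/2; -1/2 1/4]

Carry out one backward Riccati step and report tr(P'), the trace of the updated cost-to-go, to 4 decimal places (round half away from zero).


90.9286

BᵀP = [-0.5000 0.2500]
S = R + BᵀPB = [3/2] + [0.2500] = [1.7500]
BᵀPA = [-1.7500 -2.5000]
K = S⁻¹·BᵀPA = [-1.0000 -1.4286]
A−BK = [3.0000 4.0000; 0.0000 -0.5714]
AᵀP(A−BK) = [30.7500 42.0000; 42.0000 57.4286]
P' = Q + AᵀP(A−BK) = [33.2500 42.2500; 42.2500 57.6786]
tr(P') = 90.9286


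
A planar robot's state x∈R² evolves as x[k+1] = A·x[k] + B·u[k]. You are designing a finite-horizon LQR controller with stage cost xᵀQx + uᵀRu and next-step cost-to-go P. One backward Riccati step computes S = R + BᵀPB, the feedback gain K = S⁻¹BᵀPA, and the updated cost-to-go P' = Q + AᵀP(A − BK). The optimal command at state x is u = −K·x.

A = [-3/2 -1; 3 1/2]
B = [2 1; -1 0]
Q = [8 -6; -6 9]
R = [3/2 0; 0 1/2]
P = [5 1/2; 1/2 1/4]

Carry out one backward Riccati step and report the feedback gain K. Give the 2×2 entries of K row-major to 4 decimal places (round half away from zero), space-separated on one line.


-0.4898 -0.2755 -0.2449 -0.3878

BᵀP = [9.5000 0.7500; 5.0000 0.5000]
S = R + BᵀPB = [3/2 0; 0 1/2] + [18.2500 9.5000; 9.5000 5.0000] = [19.7500 9.5000; 9.5000 5.5000]
BᵀPA = [-12.0000 -9.1250; -6.0000 -4.7500]
K = S⁻¹·BᵀPA = [-0.4898 -0.2755; -0.2449 -0.3878]
A−BK = [-0.2755 -0.0612; 2.5102 0.2245]
AᵀP(A−BK) = [1.6531 0.3673; 0.3673 0.2066]
P' = Q + AᵀP(A−BK) = [9.6531 -5.6327; -5.6327 9.2066]
tr(P') = 18.8597


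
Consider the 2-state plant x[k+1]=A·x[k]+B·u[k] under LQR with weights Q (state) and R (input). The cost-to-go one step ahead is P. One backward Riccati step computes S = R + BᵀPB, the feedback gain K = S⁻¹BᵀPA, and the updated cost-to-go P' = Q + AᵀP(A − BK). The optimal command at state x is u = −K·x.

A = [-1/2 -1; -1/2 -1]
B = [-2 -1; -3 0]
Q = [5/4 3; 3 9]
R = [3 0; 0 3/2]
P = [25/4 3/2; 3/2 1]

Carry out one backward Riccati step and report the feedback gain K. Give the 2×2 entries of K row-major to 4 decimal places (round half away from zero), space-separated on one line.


BᵀP = [-17.0000 -6.0000; -6.2500 -1.5000]
S = R + BᵀPB = [3 0; 0 3/2] + [52.0000 17.0000; 17.0000 6.2500] = [55.0000 17.0000; 17.0000 7.7500]
BᵀPA = [11.5000 23.0000; 3.8750 7.7500]
K = S⁻¹·BᵀPA = [0.1694 0.3388; 0.1284 0.2568]
A−BK = [-0.0328 -0.0656; 0.0082 0.0164]
AᵀP(A−BK) = [0.1168 0.2336; 0.2336 0.4672]
P' = Q + AᵀP(A−BK) = [1.3668 3.2336; 3.2336 9.4672]
tr(P') = 10.8340

0.1694 0.3388 0.1284 0.2568


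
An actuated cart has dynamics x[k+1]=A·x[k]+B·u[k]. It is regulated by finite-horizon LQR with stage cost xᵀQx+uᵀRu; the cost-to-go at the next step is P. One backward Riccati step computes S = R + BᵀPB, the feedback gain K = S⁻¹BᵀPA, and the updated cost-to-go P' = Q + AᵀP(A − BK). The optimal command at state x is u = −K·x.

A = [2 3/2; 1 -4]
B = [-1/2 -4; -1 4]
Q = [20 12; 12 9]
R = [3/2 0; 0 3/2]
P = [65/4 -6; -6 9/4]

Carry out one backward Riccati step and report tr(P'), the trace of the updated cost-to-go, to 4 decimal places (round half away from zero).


BᵀP = [-2.1250 0.7500; -89.0000 33.0000]
S = R + BᵀPB = [3/2 0; 0 3/2] + [0.3125 11.5000; 11.5000 488.0000] = [1.8125 11.5000; 11.5000 489.5000]
BᵀPA = [-3.5000 -6.1875; -145.0000 -265.5000]
K = S⁻¹·BᵀPA = [-0.0606 0.0324; -0.2948 -0.5432]
A−BK = [0.7905 -0.6564; 2.1186 -1.7950]
AᵀP(A−BK) = [0.2923 0.1065; 0.1065 0.5563]
P' = Q + AᵀP(A−BK) = [20.2923 12.1065; 12.1065 9.5563]
tr(P') = 29.8486

29.8486


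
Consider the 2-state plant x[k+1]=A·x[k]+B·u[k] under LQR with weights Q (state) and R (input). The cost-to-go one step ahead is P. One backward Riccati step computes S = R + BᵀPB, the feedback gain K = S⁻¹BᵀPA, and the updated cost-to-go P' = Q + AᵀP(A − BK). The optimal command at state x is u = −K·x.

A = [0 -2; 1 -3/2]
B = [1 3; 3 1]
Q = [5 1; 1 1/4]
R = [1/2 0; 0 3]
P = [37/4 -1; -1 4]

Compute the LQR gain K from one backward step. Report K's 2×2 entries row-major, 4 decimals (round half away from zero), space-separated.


0.3641 -0.3275 -0.1167 -0.5372

BᵀP = [6.2500 11.0000; 26.7500 1.0000]
S = R + BᵀPB = [1/2 0; 0 3] + [39.2500 29.7500; 29.7500 81.2500] = [39.7500 29.7500; 29.7500 84.2500]
BᵀPA = [11.0000 -29.0000; 1.0000 -55.0000]
K = S⁻¹·BᵀPA = [0.3641 -0.3275; -0.1167 -0.5372]
A−BK = [-0.0140 -0.0610; 0.0245 0.0198]
AᵀP(A−BK) = [0.1120 0.1400; 0.1400 0.9576]
P' = Q + AᵀP(A−BK) = [5.1120 1.1400; 1.1400 1.2076]
tr(P') = 6.3197


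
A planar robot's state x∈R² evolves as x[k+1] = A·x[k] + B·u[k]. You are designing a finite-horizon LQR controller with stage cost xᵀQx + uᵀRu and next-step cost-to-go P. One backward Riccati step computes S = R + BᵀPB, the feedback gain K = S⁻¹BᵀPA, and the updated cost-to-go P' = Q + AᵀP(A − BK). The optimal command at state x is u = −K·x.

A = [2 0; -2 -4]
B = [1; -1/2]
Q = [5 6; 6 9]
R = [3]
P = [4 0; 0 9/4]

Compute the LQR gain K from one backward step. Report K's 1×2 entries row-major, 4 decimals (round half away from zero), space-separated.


BᵀP = [4.0000 -1.1250]
S = R + BᵀPB = [3] + [4.5625] = [7.5625]
BᵀPA = [10.2500 4.5000]
K = S⁻¹·BᵀPA = [1.3554 0.5950]
A−BK = [0.6446 -0.5950; -1.3223 -3.7025]
AᵀP(A−BK) = [11.1074 11.9008; 11.9008 33.3223]
P' = Q + AᵀP(A−BK) = [16.1074 17.9008; 17.9008 42.3223]
tr(P') = 58.4298

1.3554 0.5950


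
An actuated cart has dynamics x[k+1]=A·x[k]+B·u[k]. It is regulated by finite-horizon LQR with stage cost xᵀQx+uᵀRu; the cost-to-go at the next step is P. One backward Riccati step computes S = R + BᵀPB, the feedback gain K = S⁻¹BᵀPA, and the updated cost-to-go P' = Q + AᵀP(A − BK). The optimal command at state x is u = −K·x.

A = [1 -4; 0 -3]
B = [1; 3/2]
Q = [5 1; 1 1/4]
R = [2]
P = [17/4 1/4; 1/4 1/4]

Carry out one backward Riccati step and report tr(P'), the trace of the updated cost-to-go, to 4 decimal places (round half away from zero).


28.0269

BᵀP = [4.6250 0.6250]
S = R + BᵀPB = [2] + [5.5625] = [7.5625]
BᵀPA = [4.6250 -20.3750]
K = S⁻¹·BᵀPA = [0.6116 -2.6942]
A−BK = [0.3884 -1.3058; -0.9174 1.0413]
AᵀP(A−BK) = [1.4215 -5.2893; -5.2893 21.3554]
P' = Q + AᵀP(A−BK) = [6.4215 -4.2893; -4.2893 21.6054]
tr(P') = 28.0269


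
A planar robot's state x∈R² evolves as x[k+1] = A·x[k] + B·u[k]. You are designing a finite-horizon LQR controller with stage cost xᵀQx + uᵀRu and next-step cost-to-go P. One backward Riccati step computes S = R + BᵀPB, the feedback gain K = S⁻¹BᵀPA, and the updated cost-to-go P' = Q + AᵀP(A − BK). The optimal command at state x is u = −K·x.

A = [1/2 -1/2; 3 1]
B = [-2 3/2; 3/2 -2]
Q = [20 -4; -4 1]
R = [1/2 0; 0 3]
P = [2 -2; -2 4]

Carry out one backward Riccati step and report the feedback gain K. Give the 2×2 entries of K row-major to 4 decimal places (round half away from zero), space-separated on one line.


BᵀP = [-7.0000 10.0000; 7.0000 -11.0000]
S = R + BᵀPB = [1/2 0; 0 3] + [29.0000 -30.5000; -30.5000 32.5000] = [29.5000 -30.5000; -30.5000 35.5000]
BᵀPA = [26.5000 13.5000; -29.5000 -14.5000]
K = S⁻¹·BᵀPA = [0.3504 0.3162; -0.5299 -0.1368]
A−BK = [1.9957 0.3376; 1.4145 0.2521]
AᵀP(A−BK) = [5.5812 1.0855; 1.0855 0.2479]
P' = Q + AᵀP(A−BK) = [25.5812 -2.9145; -2.9145 1.2479]
tr(P') = 26.8291

0.3504 0.3162 -0.5299 -0.1368


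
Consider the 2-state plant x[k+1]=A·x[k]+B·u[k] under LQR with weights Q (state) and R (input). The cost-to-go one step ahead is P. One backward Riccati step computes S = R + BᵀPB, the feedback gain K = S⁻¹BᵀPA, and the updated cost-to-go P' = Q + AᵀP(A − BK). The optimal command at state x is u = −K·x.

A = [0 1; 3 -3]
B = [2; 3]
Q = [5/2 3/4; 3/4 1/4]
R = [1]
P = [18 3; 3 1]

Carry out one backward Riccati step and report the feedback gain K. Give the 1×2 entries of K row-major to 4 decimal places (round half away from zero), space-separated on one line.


0.2288 0.1525

BᵀP = [45.0000 9.0000]
S = R + BᵀPB = [1] + [117.0000] = [118.0000]
BᵀPA = [27.0000 18.0000]
K = S⁻¹·BᵀPA = [0.2288 0.1525]
A−BK = [-0.4576 0.6949; 2.3136 -3.4576]
AᵀP(A−BK) = [2.8220 -4.1186; -4.1186 6.2542]
P' = Q + AᵀP(A−BK) = [5.3220 -3.3686; -3.3686 6.5042]
tr(P') = 11.8263


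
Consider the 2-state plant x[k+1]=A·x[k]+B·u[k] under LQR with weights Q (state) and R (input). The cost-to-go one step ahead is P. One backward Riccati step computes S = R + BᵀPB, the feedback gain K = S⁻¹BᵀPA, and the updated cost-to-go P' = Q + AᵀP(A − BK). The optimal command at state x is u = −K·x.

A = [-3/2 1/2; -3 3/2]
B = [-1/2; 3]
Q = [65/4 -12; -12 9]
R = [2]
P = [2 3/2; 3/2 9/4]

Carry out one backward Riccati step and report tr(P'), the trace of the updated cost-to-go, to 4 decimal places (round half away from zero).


35.3604

BᵀP = [3.5000 6.0000]
S = R + BᵀPB = [2] + [16.2500] = [18.2500]
BᵀPA = [-23.2500 10.7500]
K = S⁻¹·BᵀPA = [-1.2740 0.5890]
A−BK = [-2.1370 0.7945; 0.8219 -0.2671]
AᵀP(A−BK) = [8.6301 -3.5548; -3.5548 1.4803]
P' = Q + AᵀP(A−BK) = [24.8801 -15.5548; -15.5548 10.4803]
tr(P') = 35.3604


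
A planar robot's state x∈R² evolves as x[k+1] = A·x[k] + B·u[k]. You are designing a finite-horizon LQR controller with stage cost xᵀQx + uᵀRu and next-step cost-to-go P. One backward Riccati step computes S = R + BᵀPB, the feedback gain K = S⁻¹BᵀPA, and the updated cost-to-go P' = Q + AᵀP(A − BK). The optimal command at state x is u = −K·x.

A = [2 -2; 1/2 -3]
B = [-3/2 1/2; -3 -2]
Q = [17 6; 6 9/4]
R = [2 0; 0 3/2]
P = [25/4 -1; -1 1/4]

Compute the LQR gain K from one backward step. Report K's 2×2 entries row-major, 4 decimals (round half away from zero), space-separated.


BᵀP = [-6.3750 0.7500; 5.1250 -1.0000]
S = R + BᵀPB = [2 0; 0 3/2] + [7.3125 -4.6875; -4.6875 4.5625] = [9.3125 -4.6875; -4.6875 6.0625]
BᵀPA = [-12.3750 10.5000; 9.7500 -7.2500]
K = S⁻¹·BᵀPA = [-0.8502 0.8604; 0.9508 -0.5306]
A−BK = [0.2492 -0.4440; -0.1491 -1.4798]
AᵀP(A−BK) = [3.2700 -2.5538; -2.5538 2.3686]
P' = Q + AᵀP(A−BK) = [20.2700 3.4462; 3.4462 4.6186]
tr(P') = 24.8886

-0.8502 0.8604 0.9508 -0.5306


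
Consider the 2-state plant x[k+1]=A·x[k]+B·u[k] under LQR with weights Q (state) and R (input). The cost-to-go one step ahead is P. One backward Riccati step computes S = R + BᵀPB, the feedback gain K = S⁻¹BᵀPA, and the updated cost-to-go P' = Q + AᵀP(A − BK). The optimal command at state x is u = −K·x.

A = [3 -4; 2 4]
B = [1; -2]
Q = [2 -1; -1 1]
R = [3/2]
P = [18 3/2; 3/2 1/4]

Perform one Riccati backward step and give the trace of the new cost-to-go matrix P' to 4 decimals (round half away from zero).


59.3793

BᵀP = [15.0000 1.0000]
S = R + BᵀPB = [3/2] + [13.0000] = [14.5000]
BᵀPA = [47.0000 -56.0000]
K = S⁻¹·BᵀPA = [3.2414 -3.8621]
A−BK = [-0.2414 -0.1379; 8.4828 -3.7241]
AᵀP(A−BK) = [28.6552 -26.4828; -26.4828 27.7241]
P' = Q + AᵀP(A−BK) = [30.6552 -27.4828; -27.4828 28.7241]
tr(P') = 59.3793


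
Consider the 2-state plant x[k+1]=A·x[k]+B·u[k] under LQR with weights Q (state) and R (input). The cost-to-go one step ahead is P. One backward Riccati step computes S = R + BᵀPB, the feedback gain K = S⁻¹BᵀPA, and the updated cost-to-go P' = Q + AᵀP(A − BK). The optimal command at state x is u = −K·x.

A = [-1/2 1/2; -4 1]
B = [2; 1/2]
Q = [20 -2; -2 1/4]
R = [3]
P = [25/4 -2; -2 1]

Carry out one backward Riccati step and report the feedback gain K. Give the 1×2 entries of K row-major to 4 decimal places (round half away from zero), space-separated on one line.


0.3402 0.0928

BᵀP = [11.5000 -3.5000]
S = R + BᵀPB = [3] + [21.2500] = [24.2500]
BᵀPA = [8.2500 2.2500]
K = S⁻¹·BᵀPA = [0.3402 0.0928]
A−BK = [-1.1804 0.3144; -4.1701 0.9536]
AᵀP(A−BK) = [6.7558 -1.3280; -1.3280 0.3537]
P' = Q + AᵀP(A−BK) = [26.7558 -3.3280; -3.3280 0.6037]
tr(P') = 27.3595


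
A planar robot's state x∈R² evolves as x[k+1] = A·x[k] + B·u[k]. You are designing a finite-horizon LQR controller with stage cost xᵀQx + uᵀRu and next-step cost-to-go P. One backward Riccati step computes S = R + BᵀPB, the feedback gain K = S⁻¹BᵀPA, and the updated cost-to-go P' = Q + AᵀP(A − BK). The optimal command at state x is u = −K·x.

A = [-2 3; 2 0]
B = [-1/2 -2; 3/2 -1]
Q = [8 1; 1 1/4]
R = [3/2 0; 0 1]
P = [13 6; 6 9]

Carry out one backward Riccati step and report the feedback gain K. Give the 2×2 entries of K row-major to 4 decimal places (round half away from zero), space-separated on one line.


1.5118 -0.7422 0.5283 -1.2501

BᵀP = [2.5000 10.5000; -32.0000 -21.0000]
S = R + BᵀPB = [3/2 0; 0 1] + [14.5000 -15.5000; -15.5000 85.0000] = [16.0000 -15.5000; -15.5000 86.0000]
BᵀPA = [16.0000 7.5000; 22.0000 -96.0000]
K = S⁻¹·BᵀPA = [1.5118 -0.7422; 0.5283 -1.2501]
A−BK = [-0.1875 0.1288; 0.2606 -0.1367]
AᵀP(A−BK) = [4.1893 -2.6229; -2.6229 2.5615]
P' = Q + AᵀP(A−BK) = [12.1893 -1.6229; -1.6229 2.8115]
tr(P') = 15.0008


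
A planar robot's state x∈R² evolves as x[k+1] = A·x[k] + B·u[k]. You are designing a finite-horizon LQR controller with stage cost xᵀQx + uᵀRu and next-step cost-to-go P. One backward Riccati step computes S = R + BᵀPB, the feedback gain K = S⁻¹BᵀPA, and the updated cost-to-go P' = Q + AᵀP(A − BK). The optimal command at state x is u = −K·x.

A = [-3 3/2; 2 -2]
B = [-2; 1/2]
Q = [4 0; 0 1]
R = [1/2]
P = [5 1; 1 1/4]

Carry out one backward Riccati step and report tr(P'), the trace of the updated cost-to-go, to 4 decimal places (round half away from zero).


6.3106

BᵀP = [-9.5000 -1.8750]
S = R + BᵀPB = [1/2] + [18.0625] = [18.5625]
BᵀPA = [24.7500 -10.5000]
K = S⁻¹·BᵀPA = [1.3333 -0.5657]
A−BK = [-0.3333 0.3687; 1.3333 -1.7172]
AᵀP(A−BK) = [1.0000 -0.5000; -0.5000 0.3106]
P' = Q + AᵀP(A−BK) = [5.0000 -0.5000; -0.5000 1.3106]
tr(P') = 6.3106


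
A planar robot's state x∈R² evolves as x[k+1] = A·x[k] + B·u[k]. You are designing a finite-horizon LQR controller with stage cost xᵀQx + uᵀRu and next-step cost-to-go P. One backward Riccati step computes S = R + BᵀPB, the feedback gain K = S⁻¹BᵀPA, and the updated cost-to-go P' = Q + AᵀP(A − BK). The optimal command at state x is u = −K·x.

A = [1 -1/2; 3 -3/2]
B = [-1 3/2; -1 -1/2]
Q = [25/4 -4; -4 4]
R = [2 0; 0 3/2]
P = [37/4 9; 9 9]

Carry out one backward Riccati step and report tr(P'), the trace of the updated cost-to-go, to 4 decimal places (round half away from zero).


BᵀP = [-18.2500 -18.0000; 9.3750 9.0000]
S = R + BᵀPB = [2 0; 0 3/2] + [36.2500 -18.3750; -18.3750 9.5625] = [38.2500 -18.3750; -18.3750 11.0625]
BᵀPA = [-72.2500 36.1250; 36.3750 -18.1875]
K = S⁻¹·BᵀPA = [-1.5307 0.7654; 0.7456 -0.3728]
A−BK = [-1.6491 0.8246; 1.8421 -0.9211]
AᵀP(A−BK) = [6.5351 -3.2675; -3.2675 1.6338]
P' = Q + AᵀP(A−BK) = [12.7851 -7.2675; -7.2675 5.6338]
tr(P') = 18.4189

18.4189


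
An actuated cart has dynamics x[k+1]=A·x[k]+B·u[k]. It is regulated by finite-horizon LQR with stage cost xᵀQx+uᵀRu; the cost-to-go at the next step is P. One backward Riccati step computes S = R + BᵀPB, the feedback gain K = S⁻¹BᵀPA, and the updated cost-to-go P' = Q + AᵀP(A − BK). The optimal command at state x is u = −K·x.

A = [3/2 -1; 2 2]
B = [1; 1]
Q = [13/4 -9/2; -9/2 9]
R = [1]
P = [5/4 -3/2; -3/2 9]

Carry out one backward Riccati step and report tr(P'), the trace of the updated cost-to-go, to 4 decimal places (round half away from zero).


BᵀP = [-0.2500 7.5000]
S = R + BᵀPB = [1] + [7.2500] = [8.2500]
BᵀPA = [14.6250 15.2500]
K = S⁻¹·BᵀPA = [1.7727 1.8485]
A−BK = [-0.2727 -2.8485; 0.2273 0.1515]
AᵀP(A−BK) = [3.8864 5.5909; 5.5909 15.0606]
P' = Q + AᵀP(A−BK) = [7.1364 1.0909; 1.0909 24.0606]
tr(P') = 31.1970

31.1970


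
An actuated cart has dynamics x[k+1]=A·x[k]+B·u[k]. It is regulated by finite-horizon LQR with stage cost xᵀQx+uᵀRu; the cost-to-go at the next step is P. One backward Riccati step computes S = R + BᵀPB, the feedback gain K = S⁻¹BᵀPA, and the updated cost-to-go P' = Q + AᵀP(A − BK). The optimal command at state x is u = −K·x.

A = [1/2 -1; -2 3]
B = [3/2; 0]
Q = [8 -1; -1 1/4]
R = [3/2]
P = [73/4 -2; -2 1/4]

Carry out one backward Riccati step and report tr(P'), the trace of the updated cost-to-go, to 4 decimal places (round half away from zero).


BᵀP = [27.3750 -3.0000]
S = R + BᵀPB = [3/2] + [41.0625] = [42.5625]
BᵀPA = [19.6875 -36.3750]
K = S⁻¹·BᵀPA = [0.4626 -0.8546]
A−BK = [-0.1938 0.2819; -2.0000 3.0000]
AᵀP(A−BK) = [0.4559 -0.7996; -0.7996 1.4130]
P' = Q + AᵀP(A−BK) = [8.4559 -1.7996; -1.7996 1.6630]
tr(P') = 10.1189

10.1189


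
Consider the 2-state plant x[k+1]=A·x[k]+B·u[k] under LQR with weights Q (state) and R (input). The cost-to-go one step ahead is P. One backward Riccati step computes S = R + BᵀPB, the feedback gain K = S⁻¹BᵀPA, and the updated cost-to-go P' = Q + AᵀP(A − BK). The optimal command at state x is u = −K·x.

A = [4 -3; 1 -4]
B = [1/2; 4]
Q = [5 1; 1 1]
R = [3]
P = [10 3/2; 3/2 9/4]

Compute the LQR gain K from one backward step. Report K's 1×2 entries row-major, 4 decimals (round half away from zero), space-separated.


1.1316 -1.5158

BᵀP = [11.0000 9.7500]
S = R + BᵀPB = [3] + [44.5000] = [47.5000]
BᵀPA = [53.7500 -72.0000]
K = S⁻¹·BᵀPA = [1.1316 -1.5158]
A−BK = [3.4342 -2.2421; -3.5263 2.0632]
AᵀP(A−BK) = [113.4276 -76.0263; -76.0263 52.8632]
P' = Q + AᵀP(A−BK) = [118.4276 -75.0263; -75.0263 53.8632]
tr(P') = 172.2908


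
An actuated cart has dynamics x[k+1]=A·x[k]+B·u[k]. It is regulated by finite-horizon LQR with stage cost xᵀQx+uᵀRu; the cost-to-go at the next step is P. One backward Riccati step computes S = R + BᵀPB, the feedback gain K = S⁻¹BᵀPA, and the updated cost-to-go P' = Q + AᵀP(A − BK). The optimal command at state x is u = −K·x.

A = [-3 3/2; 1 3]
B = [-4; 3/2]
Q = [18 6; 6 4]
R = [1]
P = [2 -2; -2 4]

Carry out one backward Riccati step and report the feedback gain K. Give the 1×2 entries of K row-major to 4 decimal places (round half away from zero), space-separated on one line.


BᵀP = [-11.0000 14.0000]
S = R + BᵀPB = [1] + [65.0000] = [66.0000]
BᵀPA = [47.0000 25.5000]
K = S⁻¹·BᵀPA = [0.7121 0.3864]
A−BK = [-0.1515 3.0455; -0.0682 2.4205]
AᵀP(A−BK) = [0.5303 -0.1591; -0.1591 12.6477]
P' = Q + AᵀP(A−BK) = [18.5303 5.8409; 5.8409 16.6477]
tr(P') = 35.1780

0.7121 0.3864


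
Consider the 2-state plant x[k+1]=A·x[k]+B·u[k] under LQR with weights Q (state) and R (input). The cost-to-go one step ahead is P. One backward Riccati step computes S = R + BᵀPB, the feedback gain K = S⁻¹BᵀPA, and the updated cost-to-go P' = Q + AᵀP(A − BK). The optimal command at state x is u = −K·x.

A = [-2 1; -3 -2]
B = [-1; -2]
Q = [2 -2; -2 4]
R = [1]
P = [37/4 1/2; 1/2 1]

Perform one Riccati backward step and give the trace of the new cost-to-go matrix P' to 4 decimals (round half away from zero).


BᵀP = [-10.2500 -2.5000]
S = R + BᵀPB = [1] + [15.2500] = [16.2500]
BᵀPA = [28.0000 -5.2500]
K = S⁻¹·BᵀPA = [1.7231 -0.3231]
A−BK = [-0.2769 0.6769; 0.4462 -2.6462]
AᵀP(A−BK) = [3.7538 -2.9538; -2.9538 9.5538]
P' = Q + AᵀP(A−BK) = [5.7538 -4.9538; -4.9538 13.5538]
tr(P') = 19.3077

19.3077
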